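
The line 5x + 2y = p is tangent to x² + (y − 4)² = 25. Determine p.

p = 8 ± 5√29

Tangency holds when the distance from the centre (0, 4) to the line equals the radius 5:
|5·0 + 2·4 − p| / √29 = 5
|p − (8)| = 5√29.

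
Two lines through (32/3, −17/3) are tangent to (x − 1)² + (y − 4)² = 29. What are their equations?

Let a tangent through (32/3, −17/3) have slope m. Its distance from (1, 4) must equal √29:
[m·(−29/3) − (29/3)]² = 29(m² + 1)
10m² + 29m + 10 = 0, so m = −5/2 or m = −2/5.
Through (32/3, −17/3) these give 5x + 2y = 42 and 2x + 5y = −7.

5x + 2y = 42 and 2x + 5y = −7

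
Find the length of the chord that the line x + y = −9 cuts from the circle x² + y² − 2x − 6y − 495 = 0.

29√2

Express y = −x − 9 and substitute into the circle:
2x² + 22x − 360 = 0  ⟹  x² + 11x − 180 = 0
x = 9 or x = −20, giving (9, −18) and (−20, 11).
Chord length = distance between (9, −18) and (−20, 11) = √1682 = 29√2.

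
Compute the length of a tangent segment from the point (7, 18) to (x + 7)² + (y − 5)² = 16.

√349

With centre O = (−7, 5), |OP|² = 365 and r² = 16.
The tangent meets the radius at right angles, so tangent² = |PO|² − r² = 365 − 16 = 349.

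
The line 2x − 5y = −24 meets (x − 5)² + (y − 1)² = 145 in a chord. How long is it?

The distance from (5, 1) to the line is 29/√29, and r² = 145.
Chord = 2√(r² − d²) = 2·√(116) = 4√29.

4√29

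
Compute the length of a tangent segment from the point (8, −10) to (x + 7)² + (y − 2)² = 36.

Centre (−7, 2), r² = 36. |PO|² = (15)² + (−12)² = 369.
The tangent meets the radius at right angles, so tangent² = |PO|² − r² = 369 − 36 = 333.

3√37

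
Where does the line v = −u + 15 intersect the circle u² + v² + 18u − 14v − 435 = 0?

(−15, 30) and (14, 1)

Express v = −u + 15 and substitute into the circle:
2u² + 2u − 420 = 0  ⟹  u² + u − 210 = 0
u = 14 or u = −15, giving (14, 1) and (−15, 30).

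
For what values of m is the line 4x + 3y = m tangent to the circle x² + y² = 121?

m = −55 or m = 55

The line touches the circle iff its distance from (0, 0) is 11:
|4·0 + 3·0 − m| / √25 = 11
|m| = 11·5, so m = 55 or m = −55.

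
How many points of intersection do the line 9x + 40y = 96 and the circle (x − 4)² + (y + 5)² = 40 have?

Substituting the line into the circle gives 1681x² − 18128x + 49216 = 0.
Discriminant = (−18128)² − 4·1681·(49216) = −2304000 < 0.
No real roots: the line does not meet the circle.

0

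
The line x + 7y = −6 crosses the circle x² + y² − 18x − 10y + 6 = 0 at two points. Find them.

(1, −1) and (15, −3)

Substitute y = (−6 − x)/7:
50x² − 800x + 750 = 0  ⟹  x² − 16x + 15 = 0
x = 15 or x = 1, giving (15, −3) and (1, −1).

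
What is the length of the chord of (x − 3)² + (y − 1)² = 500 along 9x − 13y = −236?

10√10

Express y = (236 + 9x)/13 and substitute into the circle:
250x² + 3000x − 33250 = 0  ⟹  x² + 12x − 133 = 0
x = 7 or x = −19, giving (7, 23) and (−19, 5).
Chord length = distance between (7, 23) and (−19, 5) = √1000 = 10√10.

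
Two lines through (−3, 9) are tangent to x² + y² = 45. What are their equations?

Let a tangent through (−3, 9) have slope m. Its distance from (0, 0) must equal 3√5:
(3m − (−9))² = 45(m² + 1)
2m² − 3m − 2 = 0, so m = 2 or m = −1/2.
Through (−3, 9) these give 2x − y = −15 and x + 2y = 15.

2x − y = −15 and x + 2y = 15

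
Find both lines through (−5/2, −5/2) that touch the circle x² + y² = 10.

Let a tangent through (−5/2, −5/2) have slope m. Its distance from (0, 0) must equal √10:
[m·(5/2) − (5/2)]² = 10(m² + 1)
3m² + 10m + 3 = 0, so m = −3 or m = −1/3.
Through (−5/2, −5/2) these give 3x + y = −10 and x + 3y = −10.

3x + y = −10 and x + 3y = −10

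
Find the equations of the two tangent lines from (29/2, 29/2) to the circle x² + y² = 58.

A line y − (29/2) = m(x − (29/2)) is tangent when its distance from (0, 0) is √58:
[m·(−29/2) − (−29/2)]² = 58(m² + 1)
21m² − 58m + 21 = 0, so m = 7/3 or m = 3/7.
With m = 7/3: 7x − 3y = 58. With m = 3/7: 3x − 7y = −58.

7x − 3y = 58 and 3x − 7y = −58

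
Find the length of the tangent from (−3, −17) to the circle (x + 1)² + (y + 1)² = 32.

With centre O = (−1, −1), |OP|² = 260 and r² = 32.
The tangent meets the radius at right angles, so tangent² = |PO|² − r² = 260 − 32 = 228.

2√57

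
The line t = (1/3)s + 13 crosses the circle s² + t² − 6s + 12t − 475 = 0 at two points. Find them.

From the line, t = (39 + s)/3. Substituting:
10s² + 60s − 1350 = 0  ⟹  s² + 6s − 135 = 0
s = 9 or s = −15, giving (9, 16) and (−15, 8).

(−15, 8) and (9, 16)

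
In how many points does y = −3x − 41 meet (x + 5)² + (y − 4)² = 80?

Substituting the line into the circle gives 10x² + 280x + 1970 = 0.
Δ = 78400 − 78800 = −400.
No real roots: the line does not meet the circle.

0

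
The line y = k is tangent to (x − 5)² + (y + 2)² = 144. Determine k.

k = −14 or k = 10

Tangency holds when the distance from the centre (5, −2) to the line equals the radius 12:
|0·5 + 1·(−2) − k| / √1 = 12
|k − (−2)| = 12, so k = 10 or k = −14.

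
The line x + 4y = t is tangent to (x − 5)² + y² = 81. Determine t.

t = 5 ± 9√17

The line touches the circle iff its distance from (5, 0) is 9:
|1·5 + 4·0 − t| / √17 = 9
|t − (5)| = 9√17.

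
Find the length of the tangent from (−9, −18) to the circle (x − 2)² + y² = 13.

12√3

The centre is (2, 0) and r = √13. The square of the distance from P to the centre is 121 + 324 = 445.
Power of the point: PT² = |PO|² − r² = 432, so PT = 12√3.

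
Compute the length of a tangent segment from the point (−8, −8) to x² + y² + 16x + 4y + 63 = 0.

√31

The centre is (−8, −2) and r = √5. The square of the distance from P to the centre is 0 + 36 = 36.
The tangent meets the radius at right angles, so tangent² = |PO|² − r² = 36 − 5 = 31.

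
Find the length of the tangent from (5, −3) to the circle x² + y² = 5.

The centre is (0, 0) and r = √5. The square of the distance from P to the centre is 25 + 9 = 34.
The tangent meets the radius at right angles, so tangent² = |PO|² − r² = 34 − 5 = 29.

√29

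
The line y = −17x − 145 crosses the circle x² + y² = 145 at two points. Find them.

(−9, 8) and (−8, −9)

From the line, y = −17x − 145. Substituting:
290x² + 4930x + 20880 = 0  ⟹  x² + 17x + 72 = 0
x = −8 or x = −9, giving (−8, −9) and (−9, 8).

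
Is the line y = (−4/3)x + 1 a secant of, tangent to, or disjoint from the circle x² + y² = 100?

Centre (0, 0), r² = 100. Distance² from centre to line = (−3)²/25 = 9/25.
Since d² < r², the line cuts the circle twice.

secant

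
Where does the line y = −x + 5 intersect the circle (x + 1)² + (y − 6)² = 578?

Express y = −x + 5 and substitute into the circle:
2x² + 4x − 576 = 0  ⟹  x² + 2x − 288 = 0
x = 16 or x = −18, giving (16, −11) and (−18, 23).

(−18, 23) and (16, −11)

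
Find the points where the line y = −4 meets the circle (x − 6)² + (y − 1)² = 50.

Express y = −4 and substitute into the circle:
x² − 12x + 11 = 0
x = 11 or x = 1, giving (11, −4) and (1, −4).

(1, −4) and (11, −4)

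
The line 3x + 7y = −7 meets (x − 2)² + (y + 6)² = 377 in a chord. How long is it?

Express y = (−7 − 3x)/7 and substitute into the circle:
58x² − 406x − 17052 = 0  ⟹  x² − 7x − 294 = 0
x = 21 or x = −14, giving (21, −10) and (−14, 5).
Chord length = distance between (21, −10) and (−14, 5) = √1450 = 5√58.

5√58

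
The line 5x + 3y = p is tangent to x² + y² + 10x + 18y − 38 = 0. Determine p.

Tangency holds when the distance from the centre (−5, −9) to the line equals the radius 12:
|5·(−5) + 3·(−9) − p| / √34 = 12
|p − (−52)| = 12√34.

p = −52 ± 12√34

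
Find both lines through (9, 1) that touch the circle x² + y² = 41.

A line y − (1) = m(x − (9)) is tangent when its distance from (0, 0) is √41:
(−9m − (−1))² = 41(m² + 1)
20m² − 9m − 20 = 0, so m = −4/5 or m = 5/4.
With m = −4/5: 4x + 5y = 41. With m = 5/4: 5x − 4y = 41.

4x + 5y = 41 and 5x − 4y = 41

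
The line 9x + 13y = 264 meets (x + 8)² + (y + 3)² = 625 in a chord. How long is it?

Substitute y = (264 − 9x)/13:
250x² − 2750x − 3000 = 0  ⟹  x² − 11x − 12 = 0
x = 12 or x = −1, giving (12, 12) and (−1, 21).
|(12, 12) − (−1, 21)| = √((13)² + (−9)²) = 5√10.

5√10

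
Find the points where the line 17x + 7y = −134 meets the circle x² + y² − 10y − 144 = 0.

From the line, y = (−134 − 17x)/7. Substituting:
338x² + 5746x + 20280 = 0  ⟹  x² + 17x + 60 = 0
x = −5 or x = −12, giving (−5, −7) and (−12, 10).

(−12, 10) and (−5, −7)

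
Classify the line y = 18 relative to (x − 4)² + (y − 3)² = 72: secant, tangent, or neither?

Substituting the line into the circle gives x² − 8x + 169 = 0.
Discriminant = (−8)² − 4·1·(169) = −612 < 0.
No real roots: the line does not meet the circle.

neither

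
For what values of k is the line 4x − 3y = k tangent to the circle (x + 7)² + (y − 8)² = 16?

Tangency holds when the distance from the centre (−7, 8) to the line equals the radius 4:
|4·(−7) − 3·8 − k| / √25 = 4
|k − (−52)| = 4·5, so k = −32 or k = −72.

k = −72 or k = −32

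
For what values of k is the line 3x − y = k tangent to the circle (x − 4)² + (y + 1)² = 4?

k = 13 ± 2√10

Tangency holds when the distance from the centre (4, −1) to the line equals the radius 2:
|3·4 − 1·(−1) − k| / √10 = 2
|k − (13)| = 2√10.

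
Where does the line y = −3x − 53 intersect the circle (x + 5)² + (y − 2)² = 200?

From the line, y = −3x − 53. Substituting:
10x² + 340x + 2850 = 0  ⟹  x² + 34x + 285 = 0
x = −15 or x = −19, giving (−15, −8) and (−19, 4).

(−19, 4) and (−15, −8)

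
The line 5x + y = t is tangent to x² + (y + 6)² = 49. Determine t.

For a tangent, require d(centre, line) = r = 7.
|5·0 + 1·(−6) − t| / √26 = 7
|t − (−6)| = 7√26.

t = −6 ± 7√26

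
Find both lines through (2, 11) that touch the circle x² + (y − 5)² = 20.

2x + y = 15 and x − 2y = −20

Let a tangent through (2, 11) have slope m. Its distance from (0, 5) must equal 2√5:
[m·(−2) − (−6)]² = 20(m² + 1)
2m² + 3m − 2 = 0, so m = −2 or m = 1/2.
With m = −2: 2x + y = 15. With m = 1/2: x − 2y = −20.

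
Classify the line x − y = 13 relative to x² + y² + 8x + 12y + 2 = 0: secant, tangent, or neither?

Centre (−4, −6), r² = 50. Distance² from centre to line = (−11)²/2 = 121/2.
Since d² > r², the line lies outside the circle.

neither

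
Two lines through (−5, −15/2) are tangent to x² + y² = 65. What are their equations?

A line y − (−15/2) = m(x − (−5)) is tangent when its distance from (0, 0) is √65:
[m·(5) − (15/2)]² = 65(m² + 1)
32m² + 60m + 7 = 0, so m = −7/4 or m = −1/8.
Through (−5, −15/2) these give 7x + 4y = −65 and x + 8y = −65.

7x + 4y = −65 and x + 8y = −65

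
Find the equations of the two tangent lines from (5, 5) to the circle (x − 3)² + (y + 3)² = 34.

5x + 3y = 40 and 3x − 5y = −10

Write the tangent as mx − y + (5 − m·(5)) = 0 and set its distance from the centre to √34:
(−2m − (−8))² = 34(m² + 1)
15m² + 16m − 15 = 0, so m = −5/3 or m = 3/5.
Through (5, 5) these give 5x + 3y = 40 and 3x − 5y = −10.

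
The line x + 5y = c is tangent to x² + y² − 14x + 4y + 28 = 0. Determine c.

c = −3 ± 5√26

The line touches the circle iff its distance from (7, −2) is 5:
|1·7 + 5·(−2) − c| / √26 = 5
|c − (−3)| = 5√26.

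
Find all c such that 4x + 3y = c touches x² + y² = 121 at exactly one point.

c = −55 or c = 55

The line touches the circle iff its distance from (0, 0) is 11:
|4·0 + 3·0 − c| / √25 = 11
|c| = 11·5, so c = 55 or c = −55.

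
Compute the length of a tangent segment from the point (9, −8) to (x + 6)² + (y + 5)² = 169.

With centre O = (−6, −5), |OP|² = 234 and r² = 169.
Power of the point: PT² = |PO|² − r² = 65, so PT = √65.

√65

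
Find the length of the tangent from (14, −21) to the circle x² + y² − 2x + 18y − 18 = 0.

√213

The centre is (1, −9) and r = 10. The square of the distance from P to the centre is 169 + 144 = 313.
The tangent meets the radius at right angles, so tangent² = |PO|² − r² = 313 − 100 = 213.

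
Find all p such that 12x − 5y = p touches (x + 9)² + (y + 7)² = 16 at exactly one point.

For a tangent, require d(centre, line) = r = 4.
|12·(−9) − 5·(−7) − p| / √169 = 4
|p − (−73)| = 4·13, so p = −21 or p = −125.

p = −125 or p = −21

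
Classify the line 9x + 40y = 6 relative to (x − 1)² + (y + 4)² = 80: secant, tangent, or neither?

Substituting the line into the circle gives 1681x² − 6188x − 98844 = 0.
Δ = 38291344 − (−664627056) = 702918400.
Two real roots: the line is a secant.

secant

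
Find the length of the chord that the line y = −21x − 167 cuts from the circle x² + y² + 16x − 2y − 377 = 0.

2√442

The distance from (−8, 1) to the line is 0/√442, and r² = 442.
Half the chord is √(r² − d²) = √(442), so the full chord is 2√442.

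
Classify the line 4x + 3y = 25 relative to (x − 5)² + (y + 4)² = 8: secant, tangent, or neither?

neither

Substituting the line into the circle gives 25x² − 386x + 1522 = 0.
Δ = 148996 − 152200 = −3204.
No real roots: the line does not meet the circle.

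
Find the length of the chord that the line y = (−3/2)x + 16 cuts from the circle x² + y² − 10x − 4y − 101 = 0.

Express y = (32 − 3x)/2 and substitute into the circle:
13x² − 208x + 364 = 0  ⟹  x² − 16x + 28 = 0
x = 14 or x = 2, giving (14, −5) and (2, 13).
|(14, −5) − (2, 13)| = √((12)² + (−18)²) = 6√13.

6√13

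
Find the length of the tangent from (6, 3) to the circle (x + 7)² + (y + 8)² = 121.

13

With centre O = (−7, −8), |OP|² = 290 and r² = 121.
The tangent meets the radius at right angles, so tangent² = |PO|² − r² = 290 − 121 = 169.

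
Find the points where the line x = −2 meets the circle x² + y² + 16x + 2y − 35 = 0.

(−2, −9) and (−2, 7)

The line gives x = −2. Substituting into the circle:
y² + 2y − 63 = 0
y = 7 or y = −9, giving (−2, 7) and (−2, −9).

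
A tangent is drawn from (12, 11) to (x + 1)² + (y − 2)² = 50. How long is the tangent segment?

10√2

The centre is (−1, 2) and r = 5√2. The square of the distance from P to the centre is 169 + 81 = 250.
Power of the point: PT² = |PO|² − r² = 200, so PT = 10√2.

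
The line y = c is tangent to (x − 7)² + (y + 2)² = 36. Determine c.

The line touches the circle iff its distance from (7, −2) is 6:
|0·7 + 1·(−2) − c| / √1 = 6
|c − (−2)| = 6, so c = 4 or c = −8.

c = −8 or c = 4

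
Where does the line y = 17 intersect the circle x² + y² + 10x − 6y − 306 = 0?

Substitute y = 17:
x² + 10x − 119 = 0
x = 7 or x = −17, giving (7, 17) and (−17, 17).

(−17, 17) and (7, 17)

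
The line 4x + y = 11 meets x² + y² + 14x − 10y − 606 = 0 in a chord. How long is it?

12√17

Centre (−7, 5), r² = 680. Perpendicular distance d from centre to line = |−34| / √17 = 34/√17.
Chord = 2√(r² − d²) = 2·√(612) = 12√17.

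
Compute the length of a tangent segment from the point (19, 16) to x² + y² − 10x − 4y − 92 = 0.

√271

Centre (5, 2), r² = 121. |PO|² = (14)² + (14)² = 392.
Power of the point: PT² = |PO|² − r² = 271, so PT = √271.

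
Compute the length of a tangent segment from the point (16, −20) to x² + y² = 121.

Centre (0, 0), r² = 121. |PO|² = (16)² + (−20)² = 656.
By the tangent–radius right angle, tangent length = √(|PO|² − r²) = √535.

√535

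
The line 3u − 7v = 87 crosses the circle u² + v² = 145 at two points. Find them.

(1, −12) and (8, −9)

Express v = (−87 + 3u)/7 and substitute into the circle:
58u² − 522u + 464 = 0  ⟹  u² − 9u + 8 = 0
u = 8 or u = 1, giving (8, −9) and (1, −12).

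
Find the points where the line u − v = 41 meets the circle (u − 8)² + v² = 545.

(24, −17) and (25, −16)

Express v = u − 41 and substitute into the circle:
2u² − 98u + 1200 = 0  ⟹  u² − 49u + 600 = 0
u = 25 or u = 24, giving (25, −16) and (24, −17).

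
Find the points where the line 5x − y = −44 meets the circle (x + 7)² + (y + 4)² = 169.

(−12, −16) and (−7, 9)

From the line, y = 5x + 44. Substituting:
26x² + 494x + 2184 = 0  ⟹  x² + 19x + 84 = 0
x = −7 or x = −12, giving (−7, 9) and (−12, −16).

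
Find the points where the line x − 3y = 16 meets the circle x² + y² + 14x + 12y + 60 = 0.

From the line, y = (−16 + x)/3. Substituting:
10x² + 130x + 220 = 0  ⟹  x² + 13x + 22 = 0
x = −2 or x = −11, giving (−2, −6) and (−11, −9).

(−11, −9) and (−2, −6)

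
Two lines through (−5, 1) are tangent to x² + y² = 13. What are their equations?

A line y − (1) = m(x − (−5)) is tangent when its distance from (0, 0) is √13:
[m·(5) − (−1)]² = 13(m² + 1)
6m² + 5m − 6 = 0, so m = 2/3 or m = −3/2.
Through (−5, 1) these give 2x − 3y = −13 and 3x + 2y = −13.

2x − 3y = −13 and 3x + 2y = −13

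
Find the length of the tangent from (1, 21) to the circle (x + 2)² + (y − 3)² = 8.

With centre O = (−2, 3), |OP|² = 333 and r² = 8.
By the tangent–radius right angle, tangent length = √(|PO|² − r²) = √325 = 5√13.

5√13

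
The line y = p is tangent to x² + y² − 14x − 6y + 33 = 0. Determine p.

p = −2 or p = 8

The line touches the circle iff its distance from (7, 3) is 5:
|0·7 + 1·3 − p| / √1 = 5
|p − (3)| = 5, so p = 8 or p = −2.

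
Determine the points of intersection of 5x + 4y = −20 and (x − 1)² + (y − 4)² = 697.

From the line, y = (−20 − 5x)/4. Substituting:
41x² + 328x − 9840 = 0  ⟹  x² + 8x − 240 = 0
x = 12 or x = −20, giving (12, −20) and (−20, 20).

(−20, 20) and (12, −20)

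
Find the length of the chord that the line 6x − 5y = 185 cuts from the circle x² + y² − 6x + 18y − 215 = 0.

From the line, y = (−185 + 6x)/5. Substituting:
61x² − 1830x + 12200 = 0  ⟹  x² − 30x + 200 = 0
x = 20 or x = 10, giving (20, −13) and (10, −25).
Chord length = distance between (20, −13) and (10, −25) = √244 = 2√61.

2√61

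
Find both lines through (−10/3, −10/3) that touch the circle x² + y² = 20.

x + 2y = −10 and 2x + y = −10

Let a tangent through (−10/3, −10/3) have slope m. Its distance from (0, 0) must equal 2√5:
(10/3m − (10/3))² = 20(m² + 1)
2m² + 5m + 2 = 0, so m = −1/2 or m = −2.
Through (−10/3, −10/3) these give x + 2y = −10 and 2x + y = −10.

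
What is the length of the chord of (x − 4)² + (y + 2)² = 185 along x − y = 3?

19√2

Centre (4, −2), r² = 185. Perpendicular distance d from centre to line = |3| / √2 = 3/√2.
Half the chord is √(r² − d²) = √(361/2), so the full chord is 19√2.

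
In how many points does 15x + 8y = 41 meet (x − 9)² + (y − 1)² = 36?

1

Substituting the line into the circle gives 289x² − 2142x + 3969 = 0.
Discriminant = (−2142)² − 4·289·(3969) = 0.
A repeated root: the line is tangent.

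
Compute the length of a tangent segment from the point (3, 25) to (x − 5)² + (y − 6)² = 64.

With centre O = (5, 6), |OP|² = 365 and r² = 64.
The tangent meets the radius at right angles, so tangent² = |PO|² − r² = 365 − 64 = 301.

√301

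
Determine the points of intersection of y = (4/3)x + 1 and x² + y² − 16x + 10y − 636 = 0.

From the line, y = (3 + 4x)/3. Substituting:
25x² − 5625 = 0  ⟹  x² − 225 = 0
x = 15 or x = −15, giving (15, 21) and (−15, −19).

(−15, −19) and (15, 21)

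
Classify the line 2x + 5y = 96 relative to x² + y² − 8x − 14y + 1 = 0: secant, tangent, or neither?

neither

Substituting the line into the circle gives 29x² − 444x + 2521 = 0.
Discriminant = (−444)² − 4·29·(2521) = −95300 < 0.
No real roots: the line does not meet the circle.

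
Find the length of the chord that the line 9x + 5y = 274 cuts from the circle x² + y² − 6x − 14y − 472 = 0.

2√106

Centre (3, 7), r² = 530. Perpendicular distance d from centre to line = |−212| / √106 = 212/√106.
Chord = 2√(r² − d²) = 2·√(106) = 2√106.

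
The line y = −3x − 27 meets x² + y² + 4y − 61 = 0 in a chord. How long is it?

√10

The distance from (0, −2) to the line is 25/√10, and r² = 65.
Chord = 2√(r² − d²) = 2·√(5/2) = √10.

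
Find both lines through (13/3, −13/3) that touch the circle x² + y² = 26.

x − 5y = 26 and 5x − y = 26

Let a tangent through (13/3, −13/3) have slope m. Its distance from (0, 0) must equal √26:
[m·(−13/3) − (13/3)]² = 26(m² + 1)
5m² − 26m + 5 = 0, so m = 1/5 or m = 5.
Through (13/3, −13/3) these give x − 5y = 26 and 5x − y = 26.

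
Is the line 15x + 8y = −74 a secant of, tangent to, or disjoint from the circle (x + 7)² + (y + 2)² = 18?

Substituting the line into the circle gives 289x² + 2636x + 5348 = 0.
Discriminant = (2636)² − 4·289·(5348) = 766208 > 0.
Two real roots: the line is a secant.

secant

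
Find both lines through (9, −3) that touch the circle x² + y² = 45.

Write the tangent as mx − y + (−3 − m·(9)) = 0 and set its distance from the centre to 3√5:
[m·(−9) − (3)]² = 45(m² + 1)
2m² + 3m − 2 = 0, so m = −2 or m = 1/2.
Through (9, −3) these give 2x + y = 15 and x − 2y = 15.

2x + y = 15 and x − 2y = 15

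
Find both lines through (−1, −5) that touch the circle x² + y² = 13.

2x − 3y = 13 and 3x + 2y = −13

Let a tangent through (−1, −5) have slope m. Its distance from (0, 0) must equal √13:
[m·(1) − (5)]² = 13(m² + 1)
6m² + 5m − 6 = 0, so m = 2/3 or m = −3/2.
Through (−1, −5) these give 2x − 3y = 13 and 3x + 2y = −13.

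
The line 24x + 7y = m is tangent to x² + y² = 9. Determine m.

m = −75 or m = 75

For a tangent, require d(centre, line) = r = 3.
|24·0 + 7·0 − m| / √625 = 3
|m| = 3·25, so m = 75 or m = −75.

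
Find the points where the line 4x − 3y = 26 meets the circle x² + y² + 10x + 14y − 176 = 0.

(−10, −22) and (8, 2)

From the line, y = (−26 + 4x)/3. Substituting:
25x² + 50x − 2000 = 0  ⟹  x² + 2x − 80 = 0
x = 8 or x = −10, giving (8, 2) and (−10, −22).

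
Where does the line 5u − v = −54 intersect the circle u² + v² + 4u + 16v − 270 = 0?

Express v = 5u + 54 and substitute into the circle:
26u² + 624u + 3510 = 0  ⟹  u² + 24u + 135 = 0
u = −9 or u = −15, giving (−9, 9) and (−15, −21).

(−15, −21) and (−9, 9)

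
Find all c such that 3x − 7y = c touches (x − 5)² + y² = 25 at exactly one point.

c = 15 ± 5√58

The line touches the circle iff its distance from (5, 0) is 5:
|3·5 − 7·0 − c| / √58 = 5
|c − (15)| = 5√58.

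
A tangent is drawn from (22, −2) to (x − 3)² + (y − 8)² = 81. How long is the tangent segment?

Centre (3, 8), r² = 81. |PO|² = (19)² + (−10)² = 461.
The tangent meets the radius at right angles, so tangent² = |PO|² − r² = 461 − 81 = 380.

2√95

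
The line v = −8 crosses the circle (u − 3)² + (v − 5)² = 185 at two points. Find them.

(−1, −8) and (7, −8)

Substitute v = −8:
u² − 6u − 7 = 0
u = 7 or u = −1, giving (7, −8) and (−1, −8).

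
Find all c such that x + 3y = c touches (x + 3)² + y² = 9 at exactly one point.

c = −3 ± 3√10

For a tangent, require d(centre, line) = r = 3.
|1·(−3) + 3·0 − c| / √10 = 3
|c − (−3)| = 3√10.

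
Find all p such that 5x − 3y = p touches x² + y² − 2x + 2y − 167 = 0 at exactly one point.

Tangency holds when the distance from the centre (1, −1) to the line equals the radius 13:
|5·1 − 3·(−1) − p| / √34 = 13
|p − (8)| = 13√34.

p = 8 ± 13√34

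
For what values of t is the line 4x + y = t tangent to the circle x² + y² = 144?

t = ±12√17

For a tangent, require d(centre, line) = r = 12.
|4·0 + 1·0 − t| / √17 = 12
|t| = 12√17.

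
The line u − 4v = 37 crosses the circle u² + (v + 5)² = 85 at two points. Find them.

Express v = (−37 + u)/4 and substitute into the circle:
17u² − 34u − 1071 = 0  ⟹  u² − 2u − 63 = 0
u = 9 or u = −7, giving (9, −7) and (−7, −11).

(−7, −11) and (9, −7)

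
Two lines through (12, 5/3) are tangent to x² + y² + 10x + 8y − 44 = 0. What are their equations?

7x − 6y = 74 and 2x + 9y = 39

Let a tangent through (12, 5/3) have slope m. Its distance from (−5, −4) must equal √85:
(−17m − (−17/3))² = 85(m² + 1)
54m² − 51m − 14 = 0, so m = 7/6 or m = −2/9.
With m = 7/6: 7x − 6y = 74. With m = −2/9: 2x + 9y = 39.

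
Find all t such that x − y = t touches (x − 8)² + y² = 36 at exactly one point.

t = 8 ± 6√2

The line touches the circle iff its distance from (8, 0) is 6:
|1·8 − 1·0 − t| / √2 = 6
|t − (8)| = 6√2.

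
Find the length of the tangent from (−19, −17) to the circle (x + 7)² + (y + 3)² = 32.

Centre (−7, −3), r² = 32. |PO|² = (−12)² + (−14)² = 340.
The tangent meets the radius at right angles, so tangent² = |PO|² − r² = 340 − 32 = 308.

2√77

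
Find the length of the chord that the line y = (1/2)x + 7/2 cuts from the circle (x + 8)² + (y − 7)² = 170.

10√5

Centre (−8, 7), r² = 170. Perpendicular distance d from centre to line = |−15| / √5 = 15/√5.
Half the chord is √(r² − d²) = √(125), so the full chord is 10√5.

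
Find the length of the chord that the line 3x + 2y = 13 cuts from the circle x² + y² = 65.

Express y = (13 − 3x)/2 and substitute into the circle:
13x² − 78x − 91 = 0  ⟹  x² − 6x − 7 = 0
x = 7 or x = −1, giving (7, −4) and (−1, 8).
|(7, −4) − (−1, 8)| = √((8)² + (−12)²) = 4√13.

4√13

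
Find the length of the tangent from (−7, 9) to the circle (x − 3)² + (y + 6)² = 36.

The centre is (3, −6) and r = 6. The square of the distance from P to the centre is 100 + 225 = 325.
The tangent meets the radius at right angles, so tangent² = |PO|² − r² = 325 − 36 = 289.

17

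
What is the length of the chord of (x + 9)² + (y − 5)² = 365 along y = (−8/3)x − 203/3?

2√73

Centre (−9, 5), r² = 365. Perpendicular distance d from centre to line = |146| / √73 = 146/√73.
Half the chord is √(r² − d²) = √(73), so the full chord is 2√73.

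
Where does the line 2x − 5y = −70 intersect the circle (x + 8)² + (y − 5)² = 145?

Express y = (70 + 2x)/5 and substitute into the circle:
29x² + 580x = 0  ⟹  x² + 20x = 0
x = 0 or x = −20, giving (0, 14) and (−20, 6).

(−20, 6) and (0, 14)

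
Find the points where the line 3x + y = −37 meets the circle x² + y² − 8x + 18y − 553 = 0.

(−15, 8) and (−1, −34)

Express y = −3x − 37 and substitute into the circle:
10x² + 160x + 150 = 0  ⟹  x² + 16x + 15 = 0
x = −1 or x = −15, giving (−1, −34) and (−15, 8).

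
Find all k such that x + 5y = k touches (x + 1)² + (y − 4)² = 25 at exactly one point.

k = 19 ± 5√26

For a tangent, require d(centre, line) = r = 5.
|1·(−1) + 5·4 − k| / √26 = 5
|k − (19)| = 5√26.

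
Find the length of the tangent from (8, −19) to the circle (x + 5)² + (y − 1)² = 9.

The centre is (−5, 1) and r = 3. The square of the distance from P to the centre is 169 + 400 = 569.
By the tangent–radius right angle, tangent length = √(|PO|² − r²) = √560 = 4√35.

4√35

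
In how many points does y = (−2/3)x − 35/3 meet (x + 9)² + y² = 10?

0

Centre (−9, 0), r² = 10. Distance² from centre to line = (17)²/13 = 289/13.
Since d² > r², the line lies outside the circle.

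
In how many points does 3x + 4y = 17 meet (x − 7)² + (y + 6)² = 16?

d² = (3·7 + 4·(−6) − (17))²/25 = 16; r² = 16.
Since d² = r², the line is tangent.

1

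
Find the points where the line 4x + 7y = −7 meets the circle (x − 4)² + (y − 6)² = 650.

Substitute y = (−7 − 4x)/7:
65x² − 28665 = 0  ⟹  x² − 441 = 0
x = 21 or x = −21, giving (21, −13) and (−21, 11).

(−21, 11) and (21, −13)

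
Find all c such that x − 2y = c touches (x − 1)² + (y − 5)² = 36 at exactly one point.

Tangency holds when the distance from the centre (1, 5) to the line equals the radius 6:
|1·1 − 2·5 − c| / √5 = 6
|c − (−9)| = 6√5.

c = −9 ± 6√5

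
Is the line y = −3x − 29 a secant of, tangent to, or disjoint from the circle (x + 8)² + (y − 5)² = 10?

d² = (3·(−8) + 1·5 − (−29))²/10 = 10; r² = 10.
Since d² = r², the line is tangent.

tangent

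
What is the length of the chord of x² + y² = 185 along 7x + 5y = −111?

√74

Express y = (−111 − 7x)/5 and substitute into the circle:
74x² + 1554x + 7696 = 0  ⟹  x² + 21x + 104 = 0
x = −8 or x = −13, giving (−8, −11) and (−13, −4).
Chord length = distance between (−8, −11) and (−13, −4) = √74 = √74.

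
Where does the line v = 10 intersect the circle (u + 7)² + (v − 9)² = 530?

Express v = 10 and substitute into the circle:
u² + 14u − 480 = 0
u = 16 or u = −30, giving (16, 10) and (−30, 10).

(−30, 10) and (16, 10)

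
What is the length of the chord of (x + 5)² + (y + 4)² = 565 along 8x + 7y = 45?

Express y = (45 − 8x)/7 and substitute into the circle:
113x² − 678x − 21131 = 0  ⟹  x² − 6x − 187 = 0
x = 17 or x = −11, giving (17, −13) and (−11, 19).
Chord length = distance between (17, −13) and (−11, 19) = √1808 = 4√113.

4√113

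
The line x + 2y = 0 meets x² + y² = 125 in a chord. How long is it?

From the line, y = (−x)/2. Substituting:
5x² − 500 = 0  ⟹  x² − 100 = 0
x = 10 or x = −10, giving (10, −5) and (−10, 5).
Chord length = distance between (10, −5) and (−10, 5) = √500 = 10√5.

10√5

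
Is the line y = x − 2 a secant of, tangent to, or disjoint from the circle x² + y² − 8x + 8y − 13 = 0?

secant

Centre (4, −4), r² = 45. Distance² from centre to line = (6)²/2 = 18.
Since d² < r², the line cuts the circle twice.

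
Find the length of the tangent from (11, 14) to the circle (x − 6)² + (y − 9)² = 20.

√30

The centre is (6, 9) and r = 2√5. The square of the distance from P to the centre is 25 + 25 = 50.
By the tangent–radius right angle, tangent length = √(|PO|² − r²) = √30.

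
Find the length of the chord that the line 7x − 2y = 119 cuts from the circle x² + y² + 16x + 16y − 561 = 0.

4√53

The distance from (−8, −8) to the line is 159/√53, and r² = 689.
Chord = 2√(r² − d²) = 2·√(212) = 4√53.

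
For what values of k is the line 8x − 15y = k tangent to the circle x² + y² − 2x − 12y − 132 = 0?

k = −303 or k = 139

For a tangent, require d(centre, line) = r = 13.
|8·1 − 15·6 − k| / √289 = 13
|k − (−82)| = 13·17, so k = 139 or k = −303.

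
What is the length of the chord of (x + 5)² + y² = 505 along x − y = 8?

29√2

The distance from (−5, 0) to the line is 13/√2, and r² = 505.
Half the chord is √(r² − d²) = √(841/2), so the full chord is 29√2.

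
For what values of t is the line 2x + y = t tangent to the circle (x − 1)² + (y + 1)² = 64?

t = 1 ± 8√5

The line touches the circle iff its distance from (1, −1) is 8:
|2·1 + 1·(−1) − t| / √5 = 8
|t − (1)| = 8√5.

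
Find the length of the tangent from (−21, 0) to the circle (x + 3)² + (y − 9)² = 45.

6√10

With centre O = (−3, 9), |OP|² = 405 and r² = 45.
By the tangent–radius right angle, tangent length = √(|PO|² − r²) = √360 = 6√10.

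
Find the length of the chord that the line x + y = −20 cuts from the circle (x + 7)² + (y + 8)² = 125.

Centre (−7, −8), r² = 125. Perpendicular distance d from centre to line = |5| / √2 = 5/√2.
Chord = 2√(r² − d²) = 2·√(225/2) = 15√2.

15√2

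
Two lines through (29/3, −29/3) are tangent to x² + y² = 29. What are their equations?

A line y − (−29/3) = m(x − (29/3)) is tangent when its distance from (0, 0) is √29:
[m·(−29/3) − (29/3)]² = 29(m² + 1)
10m² + 29m + 10 = 0, so m = −5/2 or m = −2/5.
Through (29/3, −29/3) these give 5x + 2y = 29 and 2x + 5y = −29.

5x + 2y = 29 and 2x + 5y = −29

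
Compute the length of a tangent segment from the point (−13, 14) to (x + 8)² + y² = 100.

Centre (−8, 0), r² = 100. |PO|² = (−5)² + (14)² = 221.
By the tangent–radius right angle, tangent length = √(|PO|² − r²) = √121 = 11.

11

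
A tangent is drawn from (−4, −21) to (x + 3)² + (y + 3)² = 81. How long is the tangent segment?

2√61

With centre O = (−3, −3), |OP|² = 325 and r² = 81.
Power of the point: PT² = |PO|² − r² = 244, so PT = 2√61.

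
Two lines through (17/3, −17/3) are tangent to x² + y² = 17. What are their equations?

A line y − (−17/3) = m(x − (17/3)) is tangent when its distance from (0, 0) is √17:
[m·(−17/3) − (17/3)]² = 17(m² + 1)
4m² + 17m + 4 = 0, so m = −1/4 or m = −4.
Through (17/3, −17/3) these give x + 4y = −17 and 4x + y = 17.

x + 4y = −17 and 4x + y = 17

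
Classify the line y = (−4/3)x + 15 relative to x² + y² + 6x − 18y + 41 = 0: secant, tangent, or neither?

secant

Substituting the line into the circle gives 25x² − 90x − 36 = 0.
Discriminant = (−90)² − 4·25·(−36) = 11700 > 0.
Two real roots: the line is a secant.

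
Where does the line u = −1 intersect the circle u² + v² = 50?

(−1, −7) and (−1, 7)

The line gives u = −1. Substituting into the circle:
v² − 49 = 0
v = 7 or v = −7, giving (−1, 7) and (−1, −7).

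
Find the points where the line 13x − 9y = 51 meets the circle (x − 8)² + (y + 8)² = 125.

(−3, −10) and (6, 3)

From the line, y = (−51 + 13x)/9. Substituting:
250x² − 750x − 4500 = 0  ⟹  x² − 3x − 18 = 0
x = 6 or x = −3, giving (6, 3) and (−3, −10).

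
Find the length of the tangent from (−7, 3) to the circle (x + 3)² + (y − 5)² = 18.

Centre (−3, 5), r² = 18. |PO|² = (−4)² + (−2)² = 20.
Power of the point: PT² = |PO|² − r² = 2, so PT = √2.

√2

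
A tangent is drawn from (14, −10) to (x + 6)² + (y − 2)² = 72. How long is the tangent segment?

2√118

With centre O = (−6, 2), |OP|² = 544 and r² = 72.
Power of the point: PT² = |PO|² − r² = 472, so PT = 2√118.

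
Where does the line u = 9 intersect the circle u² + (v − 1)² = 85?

The line gives u = 9. Substituting into the circle:
v² − 2v − 3 = 0
v = 3 or v = −1, giving (9, 3) and (9, −1).

(9, −1) and (9, 3)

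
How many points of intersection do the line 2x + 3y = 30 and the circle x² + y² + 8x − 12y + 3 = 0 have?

2

d² = (2·(−4) + 3·6 − (30))²/13 = 400/13; r² = 49.
Since d² < r², the line cuts the circle twice.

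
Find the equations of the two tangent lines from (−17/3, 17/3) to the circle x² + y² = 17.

4x + y = −17 and x + 4y = 17

Let a tangent through (−17/3, 17/3) have slope m. Its distance from (0, 0) must equal √17:
(17/3m − (−17/3))² = 17(m² + 1)
4m² + 17m + 4 = 0, so m = −4 or m = −1/4.
Through (−17/3, 17/3) these give 4x + y = −17 and x + 4y = 17.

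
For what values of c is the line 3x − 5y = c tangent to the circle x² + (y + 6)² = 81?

c = 30 ± 9√34

For a tangent, require d(centre, line) = r = 9.
|3·0 − 5·(−6) − c| / √34 = 9
|c − (30)| = 9√34.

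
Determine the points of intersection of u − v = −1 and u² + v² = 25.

Express v = u + 1 and substitute into the circle:
2u² + 2u − 24 = 0  ⟹  u² + u − 12 = 0
u = 3 or u = −4, giving (3, 4) and (−4, −3).

(−4, −3) and (3, 4)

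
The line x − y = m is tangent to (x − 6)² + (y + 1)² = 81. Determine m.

Tangency holds when the distance from the centre (6, −1) to the line equals the radius 9:
|1·6 − 1·(−1) − m| / √2 = 9
|m − (7)| = 9√2.

m = 7 ± 9√2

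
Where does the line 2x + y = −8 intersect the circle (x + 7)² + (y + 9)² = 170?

(−6, 4) and (4, −16)

Express y = −2x − 8 and substitute into the circle:
5x² + 10x − 120 = 0  ⟹  x² + 2x − 24 = 0
x = 4 or x = −6, giving (4, −16) and (−6, 4).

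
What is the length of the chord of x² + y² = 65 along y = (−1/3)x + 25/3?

Substitute y = (25 − x)/3:
10x² − 50x + 40 = 0  ⟹  x² − 5x + 4 = 0
x = 4 or x = 1, giving (4, 7) and (1, 8).
Chord length = distance between (4, 7) and (1, 8) = √10 = √10.

√10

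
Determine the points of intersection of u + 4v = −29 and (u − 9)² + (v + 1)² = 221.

Substitute v = (−29 − u)/4:
17u² − 238u − 1615 = 0  ⟹  u² − 14u − 95 = 0
u = 19 or u = −5, giving (19, −12) and (−5, −6).

(−5, −6) and (19, −12)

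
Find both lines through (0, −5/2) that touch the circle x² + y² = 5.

x + 2y = −5 and x − 2y = 5

Let a tangent through (0, −5/2) have slope m. Its distance from (0, 0) must equal √5:
(0m − (5/2))² = 5(m² + 1)
4m² − 1 = 0, so m = −1/2 or m = 1/2.
With m = −1/2: x + 2y = −5. With m = 1/2: x − 2y = 5.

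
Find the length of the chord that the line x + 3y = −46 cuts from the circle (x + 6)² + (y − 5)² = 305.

The distance from (−6, 5) to the line is 55/√10, and r² = 305.
Half the chord is √(r² − d²) = √(5/2), so the full chord is √10.

√10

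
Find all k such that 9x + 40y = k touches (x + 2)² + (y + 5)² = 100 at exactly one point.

k = −628 or k = 192

For a tangent, require d(centre, line) = r = 10.
|9·(−2) + 40·(−5) − k| / √1681 = 10
|k − (−218)| = 10·41, so k = 192 or k = −628.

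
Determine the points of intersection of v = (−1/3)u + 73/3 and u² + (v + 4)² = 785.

(1, 24) and (16, 19)

Express v = (73 − u)/3 and substitute into the circle:
10u² − 170u + 160 = 0  ⟹  u² − 17u + 16 = 0
u = 16 or u = 1, giving (16, 19) and (1, 24).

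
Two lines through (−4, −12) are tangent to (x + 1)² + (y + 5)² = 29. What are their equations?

5x + 2y = −44 and 2x − 5y = 52

A line y − (−12) = m(x − (−4)) is tangent when its distance from (−1, −5) is √29:
(3m − (7))² = 29(m² + 1)
10m² + 21m − 10 = 0, so m = −5/2 or m = 2/5.
Through (−4, −12) these give 5x + 2y = −44 and 2x − 5y = 52.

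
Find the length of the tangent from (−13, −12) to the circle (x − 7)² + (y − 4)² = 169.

With centre O = (7, 4), |OP|² = 656 and r² = 169.
By the tangent–radius right angle, tangent length = √(|PO|² − r²) = √487.

√487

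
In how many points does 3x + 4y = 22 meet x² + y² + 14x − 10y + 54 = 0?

0

d² = (3·(−7) + 4·5 − (22))²/25 = 529/25; r² = 20.
Since d² > r², the line lies outside the circle.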